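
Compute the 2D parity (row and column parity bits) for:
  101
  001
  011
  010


Row parities: 0101
Column parities: 101

Row P: 0101, Col P: 101, Corner: 0


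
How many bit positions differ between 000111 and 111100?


XOR: 111011
Count of 1s: 5

5


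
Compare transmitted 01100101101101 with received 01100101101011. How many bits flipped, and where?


XOR: 00000000000110

2 error(s) at position(s): 11, 12


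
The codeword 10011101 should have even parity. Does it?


Number of 1s: 5

No, parity error (5 ones)


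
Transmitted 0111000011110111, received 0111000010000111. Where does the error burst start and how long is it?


XOR: 0000000001110000

Burst at position 9, length 3


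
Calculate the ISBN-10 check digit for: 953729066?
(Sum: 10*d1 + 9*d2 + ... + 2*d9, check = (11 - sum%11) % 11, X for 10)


Weighted sum: 295
295 mod 11 = 9

Check digit: 2


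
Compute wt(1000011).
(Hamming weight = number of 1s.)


Counting 1s in 1000011

3


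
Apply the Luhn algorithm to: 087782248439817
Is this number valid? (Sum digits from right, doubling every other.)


Luhn sum = 86
86 mod 10 = 6

Invalid (Luhn sum mod 10 = 6)


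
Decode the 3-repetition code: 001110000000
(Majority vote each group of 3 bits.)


Groups: 001, 110, 000, 000
Majority votes: 0100

0100


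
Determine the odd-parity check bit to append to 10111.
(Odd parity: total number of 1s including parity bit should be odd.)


Number of 1s in data: 4
Parity bit: 1

1


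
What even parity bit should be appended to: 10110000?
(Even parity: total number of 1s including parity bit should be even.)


Number of 1s in data: 3
Parity bit: 1

1


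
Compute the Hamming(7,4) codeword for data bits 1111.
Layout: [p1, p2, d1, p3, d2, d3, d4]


Parity bits: p1=1, p2=1, p3=1

1111111


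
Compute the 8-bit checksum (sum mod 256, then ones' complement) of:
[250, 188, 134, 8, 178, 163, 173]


Sum = 1094 mod 256 = 70
Complement = 185

185


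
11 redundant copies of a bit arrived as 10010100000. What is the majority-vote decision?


Ones: 3 out of 11
Threshold: 6

0 (3/11 voted 1)


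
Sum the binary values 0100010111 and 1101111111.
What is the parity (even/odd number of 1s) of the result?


0100010111 = 279
1101111111 = 895
Sum = 1174 = 10010010110
1s count = 5

odd parity (5 ones in 10010010110)


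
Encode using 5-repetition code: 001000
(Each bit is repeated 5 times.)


Each bit -> 5 copies

000000000011111000000000000000


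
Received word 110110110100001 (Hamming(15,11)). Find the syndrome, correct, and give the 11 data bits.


Syndrome = 8: error at position 8

Data: 01010100001 (corrected bit 8)


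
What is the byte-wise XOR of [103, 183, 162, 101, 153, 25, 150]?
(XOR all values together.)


XOR chain: 103 ^ 183 ^ 162 ^ 101 ^ 153 ^ 25 ^ 150 = 1

1


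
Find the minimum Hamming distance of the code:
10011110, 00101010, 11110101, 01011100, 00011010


Comparing all pairs, minimum distance: 2
Can detect 1 errors, correct 0 errors

2


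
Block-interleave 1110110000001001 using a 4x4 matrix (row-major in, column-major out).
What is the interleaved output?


Matrix:
  1110
  1100
  0000
  1001
Read columns: 1101110010000001

1101110010000001


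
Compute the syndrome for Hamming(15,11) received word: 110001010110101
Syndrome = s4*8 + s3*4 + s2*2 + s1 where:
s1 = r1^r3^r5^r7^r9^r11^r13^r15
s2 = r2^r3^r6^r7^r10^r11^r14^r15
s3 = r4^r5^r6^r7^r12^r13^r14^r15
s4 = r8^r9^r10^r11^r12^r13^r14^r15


s1=0, s2=1, s3=1, s4=1

Syndrome = 14 (error at position 14)


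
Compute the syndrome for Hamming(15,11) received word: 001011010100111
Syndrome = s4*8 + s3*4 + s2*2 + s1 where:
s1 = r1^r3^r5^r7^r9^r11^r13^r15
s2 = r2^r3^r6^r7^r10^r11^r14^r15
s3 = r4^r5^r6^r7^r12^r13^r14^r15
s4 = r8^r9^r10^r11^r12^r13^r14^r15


s1=0, s2=1, s3=1, s4=1

Syndrome = 14 (error at position 14)


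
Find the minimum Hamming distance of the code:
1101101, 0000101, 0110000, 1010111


Comparing all pairs, minimum distance: 3
Can detect 2 errors, correct 1 errors

3


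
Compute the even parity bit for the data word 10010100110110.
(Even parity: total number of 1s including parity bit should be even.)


Number of 1s in data: 7
Parity bit: 1

1


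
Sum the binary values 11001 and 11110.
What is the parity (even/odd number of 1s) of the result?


11001 = 25
11110 = 30
Sum = 55 = 110111
1s count = 5

odd parity (5 ones in 110111)


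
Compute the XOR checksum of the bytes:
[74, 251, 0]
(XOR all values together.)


XOR chain: 74 ^ 251 ^ 0 = 177

177


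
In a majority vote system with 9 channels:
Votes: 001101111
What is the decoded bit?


Ones: 6 out of 9
Threshold: 5

1 (6/9 voted 1)


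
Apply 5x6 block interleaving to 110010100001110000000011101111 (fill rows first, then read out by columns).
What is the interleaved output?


Matrix:
  110010
  100001
  110000
  000011
  101111
Read columns: 111011010000001000011001101011

111011010000001000011001101011


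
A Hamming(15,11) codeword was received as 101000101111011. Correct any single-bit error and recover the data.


Syndrome = 0: no error detected

Data: 10011111011 (no errors)


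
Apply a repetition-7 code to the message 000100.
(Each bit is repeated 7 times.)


Each bit -> 7 copies

000000000000000000000111111100000000000000


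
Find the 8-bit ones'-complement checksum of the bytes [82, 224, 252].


Sum = 558 mod 256 = 46
Complement = 209

209


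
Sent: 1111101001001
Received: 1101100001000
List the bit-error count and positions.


XOR: 0010001000001

3 error(s) at position(s): 2, 6, 12


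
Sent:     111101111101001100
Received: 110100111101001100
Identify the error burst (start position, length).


XOR: 001001000000000000

Burst at position 2, length 4


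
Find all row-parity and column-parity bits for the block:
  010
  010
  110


Row parities: 110
Column parities: 110

Row P: 110, Col P: 110, Corner: 0


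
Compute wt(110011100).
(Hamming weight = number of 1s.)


Counting 1s in 110011100

5


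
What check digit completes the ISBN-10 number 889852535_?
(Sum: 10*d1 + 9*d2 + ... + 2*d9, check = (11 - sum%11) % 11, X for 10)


Weighted sum: 359
359 mod 11 = 7

Check digit: 4


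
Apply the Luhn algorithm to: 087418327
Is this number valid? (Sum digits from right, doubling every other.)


Luhn sum = 44
44 mod 10 = 4

Invalid (Luhn sum mod 10 = 4)


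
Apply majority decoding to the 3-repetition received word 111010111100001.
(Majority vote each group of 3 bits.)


Groups: 111, 010, 111, 100, 001
Majority votes: 10100

10100


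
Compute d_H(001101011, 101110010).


XOR: 100011001
Count of 1s: 4

4


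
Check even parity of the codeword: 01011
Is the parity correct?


Number of 1s: 3

No, parity error (3 ones)


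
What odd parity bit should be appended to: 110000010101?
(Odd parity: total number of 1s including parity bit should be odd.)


Number of 1s in data: 5
Parity bit: 0

0


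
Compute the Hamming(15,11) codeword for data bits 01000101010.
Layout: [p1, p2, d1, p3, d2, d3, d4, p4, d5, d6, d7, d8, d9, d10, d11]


Parity bits: p1=1, p2=0, p3=1, p4=1

100110010101010


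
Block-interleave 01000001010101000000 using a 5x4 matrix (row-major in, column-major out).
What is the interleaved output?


Matrix:
  0100
  0001
  0101
  0100
  0000
Read columns: 00000101100000001100

00000101100000001100


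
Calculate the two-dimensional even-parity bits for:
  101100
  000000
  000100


Row parities: 101
Column parities: 101000

Row P: 101, Col P: 101000, Corner: 0


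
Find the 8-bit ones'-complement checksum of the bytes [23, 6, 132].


Sum = 161 mod 256 = 161
Complement = 94

94


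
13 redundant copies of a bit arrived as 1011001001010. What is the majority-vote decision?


Ones: 6 out of 13
Threshold: 7

0 (6/13 voted 1)


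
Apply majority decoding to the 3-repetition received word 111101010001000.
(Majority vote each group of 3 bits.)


Groups: 111, 101, 010, 001, 000
Majority votes: 11000

11000


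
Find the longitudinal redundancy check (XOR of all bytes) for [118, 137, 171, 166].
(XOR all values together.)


XOR chain: 118 ^ 137 ^ 171 ^ 166 = 242

242


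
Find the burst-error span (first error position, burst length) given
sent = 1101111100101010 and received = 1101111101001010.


XOR: 0000000001100000

Burst at position 9, length 2


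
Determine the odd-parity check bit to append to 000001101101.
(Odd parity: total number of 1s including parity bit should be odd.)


Number of 1s in data: 5
Parity bit: 0

0


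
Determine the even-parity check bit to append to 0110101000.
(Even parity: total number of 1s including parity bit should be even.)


Number of 1s in data: 4
Parity bit: 0

0


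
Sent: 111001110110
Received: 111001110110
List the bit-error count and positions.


XOR: 000000000000

0 errors (received matches sent)


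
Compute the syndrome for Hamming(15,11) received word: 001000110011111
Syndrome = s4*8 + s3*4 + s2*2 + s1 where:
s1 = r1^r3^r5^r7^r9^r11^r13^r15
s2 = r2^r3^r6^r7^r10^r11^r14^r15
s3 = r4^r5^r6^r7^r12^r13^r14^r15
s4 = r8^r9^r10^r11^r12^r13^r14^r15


s1=1, s2=1, s3=1, s4=0

Syndrome = 7 (error at position 7)


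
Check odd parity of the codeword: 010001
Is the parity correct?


Number of 1s: 2

No, parity error (2 ones)


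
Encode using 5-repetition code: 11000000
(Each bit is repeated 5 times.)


Each bit -> 5 copies

1111111111000000000000000000000000000000


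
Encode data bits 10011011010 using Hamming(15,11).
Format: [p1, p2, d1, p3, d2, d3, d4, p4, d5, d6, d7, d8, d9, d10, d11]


Parity bits: p1=0, p2=0, p3=1, p4=0

001100101011010


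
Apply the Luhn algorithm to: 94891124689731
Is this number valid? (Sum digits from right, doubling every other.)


Luhn sum = 74
74 mod 10 = 4

Invalid (Luhn sum mod 10 = 4)


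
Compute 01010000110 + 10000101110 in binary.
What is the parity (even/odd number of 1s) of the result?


01010000110 = 646
10000101110 = 1070
Sum = 1716 = 11010110100
1s count = 6

even parity (6 ones in 11010110100)


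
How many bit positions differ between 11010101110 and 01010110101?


XOR: 10000011011
Count of 1s: 5

5


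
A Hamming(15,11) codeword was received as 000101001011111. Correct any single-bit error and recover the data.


Syndrome = 0: no error detected

Data: 00101011111 (no errors)


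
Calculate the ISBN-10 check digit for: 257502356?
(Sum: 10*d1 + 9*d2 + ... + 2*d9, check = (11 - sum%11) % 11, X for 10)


Weighted sum: 205
205 mod 11 = 7

Check digit: 4


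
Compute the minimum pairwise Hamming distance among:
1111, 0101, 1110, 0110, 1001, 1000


Comparing all pairs, minimum distance: 1
Can detect 0 errors, correct 0 errors

1


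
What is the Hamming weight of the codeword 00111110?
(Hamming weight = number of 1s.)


Counting 1s in 00111110

5


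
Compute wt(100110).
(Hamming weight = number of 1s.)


Counting 1s in 100110

3


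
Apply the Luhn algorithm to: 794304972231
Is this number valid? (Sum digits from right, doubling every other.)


Luhn sum = 58
58 mod 10 = 8

Invalid (Luhn sum mod 10 = 8)


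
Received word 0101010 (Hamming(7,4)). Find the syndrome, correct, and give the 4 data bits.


Syndrome = 0: no error detected

Data: 0010 (no errors)


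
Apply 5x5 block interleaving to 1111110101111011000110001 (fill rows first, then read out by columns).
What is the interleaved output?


Matrix:
  11111
  10101
  11101
  10001
  10001
Read columns: 1111110100111001000011111

1111110100111001000011111


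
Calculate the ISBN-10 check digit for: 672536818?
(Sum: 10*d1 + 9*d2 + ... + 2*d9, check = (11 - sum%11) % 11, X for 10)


Weighted sum: 273
273 mod 11 = 9

Check digit: 2


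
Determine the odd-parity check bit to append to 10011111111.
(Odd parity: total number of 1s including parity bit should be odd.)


Number of 1s in data: 9
Parity bit: 0

0


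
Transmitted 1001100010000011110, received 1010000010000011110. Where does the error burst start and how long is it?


XOR: 0011100000000000000

Burst at position 2, length 3


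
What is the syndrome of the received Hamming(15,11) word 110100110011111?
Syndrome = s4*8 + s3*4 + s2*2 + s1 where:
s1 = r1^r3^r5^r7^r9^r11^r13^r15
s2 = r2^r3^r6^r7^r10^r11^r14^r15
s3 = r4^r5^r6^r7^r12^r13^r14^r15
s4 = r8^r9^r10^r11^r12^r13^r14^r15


s1=1, s2=1, s3=0, s4=0

Syndrome = 3 (error at position 3)


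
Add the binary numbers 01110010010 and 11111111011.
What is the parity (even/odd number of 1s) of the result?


01110010010 = 914
11111111011 = 2043
Sum = 2957 = 101110001101
1s count = 7

odd parity (7 ones in 101110001101)


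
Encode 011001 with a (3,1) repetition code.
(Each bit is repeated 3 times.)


Each bit -> 3 copies

000111111000000111


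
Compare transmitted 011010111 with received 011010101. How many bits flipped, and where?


XOR: 000000010

1 error(s) at position(s): 7


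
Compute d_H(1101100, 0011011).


XOR: 1110111
Count of 1s: 6

6


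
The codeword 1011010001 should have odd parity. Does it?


Number of 1s: 5

Yes, parity is correct (5 ones)


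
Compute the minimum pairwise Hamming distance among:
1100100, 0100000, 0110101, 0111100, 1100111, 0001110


Comparing all pairs, minimum distance: 2
Can detect 1 errors, correct 0 errors

2


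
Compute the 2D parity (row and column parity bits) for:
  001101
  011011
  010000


Row parities: 101
Column parities: 000110

Row P: 101, Col P: 000110, Corner: 0


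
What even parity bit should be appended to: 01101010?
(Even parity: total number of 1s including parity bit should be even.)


Number of 1s in data: 4
Parity bit: 0

0


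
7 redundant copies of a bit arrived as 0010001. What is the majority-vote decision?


Ones: 2 out of 7
Threshold: 4

0 (2/7 voted 1)


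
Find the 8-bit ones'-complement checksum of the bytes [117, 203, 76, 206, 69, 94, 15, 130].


Sum = 910 mod 256 = 142
Complement = 113

113


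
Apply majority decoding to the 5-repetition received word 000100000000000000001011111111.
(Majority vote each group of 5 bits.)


Groups: 00010, 00000, 00000, 00000, 10111, 11111
Majority votes: 000011

000011


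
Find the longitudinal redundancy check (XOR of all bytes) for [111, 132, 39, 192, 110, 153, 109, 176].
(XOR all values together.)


XOR chain: 111 ^ 132 ^ 39 ^ 192 ^ 110 ^ 153 ^ 109 ^ 176 = 38

38


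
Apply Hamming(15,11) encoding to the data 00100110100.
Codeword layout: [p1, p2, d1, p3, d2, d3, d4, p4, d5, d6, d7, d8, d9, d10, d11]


Parity bits: p1=0, p2=1, p3=0, p4=1

010001010110100


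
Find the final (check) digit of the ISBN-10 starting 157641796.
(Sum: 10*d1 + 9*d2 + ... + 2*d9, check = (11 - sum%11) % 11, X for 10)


Weighted sum: 249
249 mod 11 = 7

Check digit: 4


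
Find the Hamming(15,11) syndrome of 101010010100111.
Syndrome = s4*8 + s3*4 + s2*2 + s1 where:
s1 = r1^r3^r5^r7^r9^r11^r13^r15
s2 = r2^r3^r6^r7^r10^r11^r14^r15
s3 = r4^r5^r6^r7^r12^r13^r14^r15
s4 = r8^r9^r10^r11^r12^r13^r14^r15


s1=1, s2=0, s3=0, s4=1

Syndrome = 9 (error at position 9)


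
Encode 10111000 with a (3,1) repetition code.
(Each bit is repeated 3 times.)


Each bit -> 3 copies

111000111111111000000000


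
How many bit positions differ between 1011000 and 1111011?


XOR: 0100011
Count of 1s: 3

3


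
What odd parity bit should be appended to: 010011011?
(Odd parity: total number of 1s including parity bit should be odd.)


Number of 1s in data: 5
Parity bit: 0

0


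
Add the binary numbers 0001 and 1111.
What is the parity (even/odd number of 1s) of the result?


0001 = 1
1111 = 15
Sum = 16 = 10000
1s count = 1

odd parity (1 ones in 10000)


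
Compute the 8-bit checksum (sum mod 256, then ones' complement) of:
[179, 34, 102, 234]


Sum = 549 mod 256 = 37
Complement = 218

218


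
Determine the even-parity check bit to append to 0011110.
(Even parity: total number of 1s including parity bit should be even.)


Number of 1s in data: 4
Parity bit: 0

0


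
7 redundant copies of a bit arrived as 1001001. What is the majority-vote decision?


Ones: 3 out of 7
Threshold: 4

0 (3/7 voted 1)


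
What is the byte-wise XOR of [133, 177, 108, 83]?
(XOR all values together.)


XOR chain: 133 ^ 177 ^ 108 ^ 83 = 11

11


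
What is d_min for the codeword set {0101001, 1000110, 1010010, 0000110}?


Comparing all pairs, minimum distance: 1
Can detect 0 errors, correct 0 errors

1


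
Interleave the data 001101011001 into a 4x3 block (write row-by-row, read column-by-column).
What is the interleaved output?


Matrix:
  001
  101
  011
  001
Read columns: 010000101111

010000101111


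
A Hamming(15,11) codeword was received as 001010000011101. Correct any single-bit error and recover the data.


Syndrome = 3: error at position 3

Data: 01000011101 (corrected bit 3)


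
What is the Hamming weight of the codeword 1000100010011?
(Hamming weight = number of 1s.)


Counting 1s in 1000100010011

5


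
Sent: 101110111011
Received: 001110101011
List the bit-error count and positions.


XOR: 100000010000

2 error(s) at position(s): 0, 7


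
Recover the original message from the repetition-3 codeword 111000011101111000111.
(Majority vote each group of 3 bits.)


Groups: 111, 000, 011, 101, 111, 000, 111
Majority votes: 1011101

1011101


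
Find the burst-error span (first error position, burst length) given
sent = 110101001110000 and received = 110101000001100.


XOR: 000000001111100

Burst at position 8, length 5


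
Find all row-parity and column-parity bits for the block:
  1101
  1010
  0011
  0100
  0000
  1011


Row parities: 100101
Column parities: 1011

Row P: 100101, Col P: 1011, Corner: 1


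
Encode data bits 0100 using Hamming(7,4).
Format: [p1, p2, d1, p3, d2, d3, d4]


Parity bits: p1=1, p2=0, p3=1

1001100


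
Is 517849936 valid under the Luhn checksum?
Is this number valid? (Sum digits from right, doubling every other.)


Luhn sum = 55
55 mod 10 = 5

Invalid (Luhn sum mod 10 = 5)


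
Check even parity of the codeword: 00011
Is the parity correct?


Number of 1s: 2

Yes, parity is correct (2 ones)


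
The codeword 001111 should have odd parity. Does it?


Number of 1s: 4

No, parity error (4 ones)


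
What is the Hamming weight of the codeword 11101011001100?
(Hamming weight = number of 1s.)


Counting 1s in 11101011001100

8


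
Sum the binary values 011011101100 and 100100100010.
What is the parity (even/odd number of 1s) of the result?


011011101100 = 1772
100100100010 = 2338
Sum = 4110 = 1000000001110
1s count = 4

even parity (4 ones in 1000000001110)


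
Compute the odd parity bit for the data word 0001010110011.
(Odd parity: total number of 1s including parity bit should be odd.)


Number of 1s in data: 6
Parity bit: 1

1


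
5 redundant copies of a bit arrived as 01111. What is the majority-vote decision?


Ones: 4 out of 5
Threshold: 3

1 (4/5 voted 1)


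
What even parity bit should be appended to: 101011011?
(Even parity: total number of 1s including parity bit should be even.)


Number of 1s in data: 6
Parity bit: 0

0


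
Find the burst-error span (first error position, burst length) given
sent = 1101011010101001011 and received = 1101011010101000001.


XOR: 0000000000000001010

Burst at position 15, length 3


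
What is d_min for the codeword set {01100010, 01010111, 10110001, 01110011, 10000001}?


Comparing all pairs, minimum distance: 2
Can detect 1 errors, correct 0 errors

2


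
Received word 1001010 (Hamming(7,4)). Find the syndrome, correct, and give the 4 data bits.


Syndrome = 3: error at position 3

Data: 1010 (corrected bit 3)


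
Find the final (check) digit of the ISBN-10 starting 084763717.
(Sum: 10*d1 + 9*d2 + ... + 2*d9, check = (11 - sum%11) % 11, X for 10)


Weighted sum: 249
249 mod 11 = 7

Check digit: 4


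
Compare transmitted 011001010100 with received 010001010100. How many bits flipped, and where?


XOR: 001000000000

1 error(s) at position(s): 2


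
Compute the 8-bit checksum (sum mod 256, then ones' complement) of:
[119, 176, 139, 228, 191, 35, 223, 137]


Sum = 1248 mod 256 = 224
Complement = 31

31


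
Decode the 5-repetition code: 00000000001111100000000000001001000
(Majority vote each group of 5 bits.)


Groups: 00000, 00000, 11111, 00000, 00000, 00010, 01000
Majority votes: 0010000

0010000


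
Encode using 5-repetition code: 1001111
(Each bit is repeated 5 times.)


Each bit -> 5 copies

11111000000000011111111111111111111


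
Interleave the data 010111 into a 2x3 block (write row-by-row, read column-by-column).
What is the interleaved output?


Matrix:
  010
  111
Read columns: 011101

011101


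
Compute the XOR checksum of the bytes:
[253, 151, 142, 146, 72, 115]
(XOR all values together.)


XOR chain: 253 ^ 151 ^ 142 ^ 146 ^ 72 ^ 115 = 77

77


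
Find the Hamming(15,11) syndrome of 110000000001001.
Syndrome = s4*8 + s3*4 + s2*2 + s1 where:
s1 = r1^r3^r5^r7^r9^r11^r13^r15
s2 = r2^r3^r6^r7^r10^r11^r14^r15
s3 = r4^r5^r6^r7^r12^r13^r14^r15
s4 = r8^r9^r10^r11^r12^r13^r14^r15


s1=0, s2=0, s3=0, s4=0

Syndrome = 0 (no error)


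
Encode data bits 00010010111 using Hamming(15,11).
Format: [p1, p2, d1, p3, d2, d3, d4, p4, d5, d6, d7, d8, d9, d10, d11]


Parity bits: p1=0, p2=0, p3=0, p4=0

000000100010111


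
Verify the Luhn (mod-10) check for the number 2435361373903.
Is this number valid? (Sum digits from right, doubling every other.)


Luhn sum = 52
52 mod 10 = 2

Invalid (Luhn sum mod 10 = 2)


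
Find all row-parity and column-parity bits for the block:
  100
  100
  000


Row parities: 110
Column parities: 000

Row P: 110, Col P: 000, Corner: 0


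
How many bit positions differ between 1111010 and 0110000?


XOR: 1001010
Count of 1s: 3

3


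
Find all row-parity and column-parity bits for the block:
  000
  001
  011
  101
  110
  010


Row parities: 010001
Column parities: 011

Row P: 010001, Col P: 011, Corner: 0


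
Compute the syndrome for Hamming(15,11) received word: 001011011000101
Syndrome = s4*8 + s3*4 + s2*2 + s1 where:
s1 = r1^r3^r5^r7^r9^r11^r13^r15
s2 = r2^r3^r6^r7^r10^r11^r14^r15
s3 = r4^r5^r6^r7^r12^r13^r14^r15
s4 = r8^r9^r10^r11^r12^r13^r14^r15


s1=1, s2=1, s3=0, s4=0

Syndrome = 3 (error at position 3)


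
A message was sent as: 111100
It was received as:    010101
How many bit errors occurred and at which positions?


XOR: 101001

3 error(s) at position(s): 0, 2, 5


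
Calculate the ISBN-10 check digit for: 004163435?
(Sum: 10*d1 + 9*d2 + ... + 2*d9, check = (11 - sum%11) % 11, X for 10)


Weighted sum: 125
125 mod 11 = 4

Check digit: 7


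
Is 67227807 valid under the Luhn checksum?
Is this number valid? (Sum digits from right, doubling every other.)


Luhn sum = 36
36 mod 10 = 6

Invalid (Luhn sum mod 10 = 6)


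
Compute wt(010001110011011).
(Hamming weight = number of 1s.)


Counting 1s in 010001110011011

8


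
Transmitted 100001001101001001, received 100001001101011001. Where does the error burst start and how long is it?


XOR: 000000000000010000

Burst at position 13, length 1


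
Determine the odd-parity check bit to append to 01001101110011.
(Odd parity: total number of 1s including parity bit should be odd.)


Number of 1s in data: 8
Parity bit: 1

1


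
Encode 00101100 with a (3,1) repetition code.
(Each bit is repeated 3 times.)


Each bit -> 3 copies

000000111000111111000000


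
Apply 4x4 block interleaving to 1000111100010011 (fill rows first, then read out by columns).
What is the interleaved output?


Matrix:
  1000
  1111
  0001
  0011
Read columns: 1100010001010111

1100010001010111


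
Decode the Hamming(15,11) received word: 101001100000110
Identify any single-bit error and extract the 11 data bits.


Syndrome = 0: no error detected

Data: 10110000110 (no errors)


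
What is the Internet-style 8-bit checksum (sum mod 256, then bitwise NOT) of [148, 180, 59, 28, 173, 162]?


Sum = 750 mod 256 = 238
Complement = 17

17


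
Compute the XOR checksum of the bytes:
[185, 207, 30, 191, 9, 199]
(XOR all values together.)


XOR chain: 185 ^ 207 ^ 30 ^ 191 ^ 9 ^ 199 = 25

25


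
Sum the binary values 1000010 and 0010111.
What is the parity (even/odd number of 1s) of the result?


1000010 = 66
0010111 = 23
Sum = 89 = 1011001
1s count = 4

even parity (4 ones in 1011001)


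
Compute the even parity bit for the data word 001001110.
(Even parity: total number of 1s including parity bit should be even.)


Number of 1s in data: 4
Parity bit: 0

0


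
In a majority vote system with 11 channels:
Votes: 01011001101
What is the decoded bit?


Ones: 6 out of 11
Threshold: 6

1 (6/11 voted 1)


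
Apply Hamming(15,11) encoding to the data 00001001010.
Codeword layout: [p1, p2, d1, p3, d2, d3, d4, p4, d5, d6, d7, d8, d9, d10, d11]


Parity bits: p1=1, p2=1, p3=0, p4=1

110000011001010


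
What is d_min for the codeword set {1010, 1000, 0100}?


Comparing all pairs, minimum distance: 1
Can detect 0 errors, correct 0 errors

1


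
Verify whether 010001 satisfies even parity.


Number of 1s: 2

Yes, parity is correct (2 ones)


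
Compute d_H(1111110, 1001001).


XOR: 0110111
Count of 1s: 5

5


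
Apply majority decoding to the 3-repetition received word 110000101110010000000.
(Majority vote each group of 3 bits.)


Groups: 110, 000, 101, 110, 010, 000, 000
Majority votes: 1011000

1011000


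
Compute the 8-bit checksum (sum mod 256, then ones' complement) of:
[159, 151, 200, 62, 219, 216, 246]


Sum = 1253 mod 256 = 229
Complement = 26

26


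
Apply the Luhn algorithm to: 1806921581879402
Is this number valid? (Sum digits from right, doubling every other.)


Luhn sum = 71
71 mod 10 = 1

Invalid (Luhn sum mod 10 = 1)


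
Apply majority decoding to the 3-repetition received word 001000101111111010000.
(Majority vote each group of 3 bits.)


Groups: 001, 000, 101, 111, 111, 010, 000
Majority votes: 0011100

0011100


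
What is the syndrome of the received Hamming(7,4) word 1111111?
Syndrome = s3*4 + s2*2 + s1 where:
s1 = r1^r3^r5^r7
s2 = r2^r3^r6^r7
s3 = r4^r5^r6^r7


s1=0, s2=0, s3=0

Syndrome = 0 (no error)


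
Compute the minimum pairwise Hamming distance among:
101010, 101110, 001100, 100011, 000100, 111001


Comparing all pairs, minimum distance: 1
Can detect 0 errors, correct 0 errors

1


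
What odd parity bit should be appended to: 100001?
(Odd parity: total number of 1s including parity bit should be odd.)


Number of 1s in data: 2
Parity bit: 1

1


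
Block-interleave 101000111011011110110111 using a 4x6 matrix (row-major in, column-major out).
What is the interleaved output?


Matrix:
  101000
  111011
  011110
  110111
Read columns: 110101111110001101110101

110101111110001101110101


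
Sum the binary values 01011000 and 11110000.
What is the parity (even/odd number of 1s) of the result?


01011000 = 88
11110000 = 240
Sum = 328 = 101001000
1s count = 3

odd parity (3 ones in 101001000)


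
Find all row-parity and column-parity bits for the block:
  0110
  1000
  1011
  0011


Row parities: 0110
Column parities: 0110

Row P: 0110, Col P: 0110, Corner: 0


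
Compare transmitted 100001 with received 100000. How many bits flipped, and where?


XOR: 000001

1 error(s) at position(s): 5


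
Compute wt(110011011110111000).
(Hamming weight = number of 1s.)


Counting 1s in 110011011110111000

11


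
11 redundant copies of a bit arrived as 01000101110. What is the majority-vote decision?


Ones: 5 out of 11
Threshold: 6

0 (5/11 voted 1)


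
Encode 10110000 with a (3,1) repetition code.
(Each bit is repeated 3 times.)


Each bit -> 3 copies

111000111111000000000000


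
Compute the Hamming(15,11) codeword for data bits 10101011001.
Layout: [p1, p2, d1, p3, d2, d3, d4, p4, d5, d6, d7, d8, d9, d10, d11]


Parity bits: p1=0, p2=0, p3=1, p4=0

001101001011001


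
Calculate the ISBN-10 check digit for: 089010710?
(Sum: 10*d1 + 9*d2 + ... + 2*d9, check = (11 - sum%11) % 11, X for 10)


Weighted sum: 181
181 mod 11 = 5

Check digit: 6


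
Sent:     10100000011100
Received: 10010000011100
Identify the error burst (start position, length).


XOR: 00110000000000

Burst at position 2, length 2


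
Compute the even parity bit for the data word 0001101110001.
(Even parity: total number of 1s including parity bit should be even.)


Number of 1s in data: 6
Parity bit: 0

0


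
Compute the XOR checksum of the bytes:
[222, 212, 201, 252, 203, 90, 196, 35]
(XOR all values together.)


XOR chain: 222 ^ 212 ^ 201 ^ 252 ^ 203 ^ 90 ^ 196 ^ 35 = 73

73


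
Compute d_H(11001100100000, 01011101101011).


XOR: 10010001001011
Count of 1s: 6

6


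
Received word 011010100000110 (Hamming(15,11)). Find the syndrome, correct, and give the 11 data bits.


Syndrome = 0: no error detected

Data: 11010000110 (no errors)


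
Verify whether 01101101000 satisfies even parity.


Number of 1s: 5

No, parity error (5 ones)


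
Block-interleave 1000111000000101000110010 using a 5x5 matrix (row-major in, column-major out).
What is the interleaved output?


Matrix:
  10001
  11000
  00010
  10001
  10010
Read columns: 1101101000000000010110010

1101101000000000010110010


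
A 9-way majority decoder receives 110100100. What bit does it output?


Ones: 4 out of 9
Threshold: 5

0 (4/9 voted 1)


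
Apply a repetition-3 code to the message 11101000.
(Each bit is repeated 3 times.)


Each bit -> 3 copies

111111111000111000000000


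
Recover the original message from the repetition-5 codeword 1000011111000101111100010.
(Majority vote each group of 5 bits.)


Groups: 10000, 11111, 00010, 11111, 00010
Majority votes: 01010

01010


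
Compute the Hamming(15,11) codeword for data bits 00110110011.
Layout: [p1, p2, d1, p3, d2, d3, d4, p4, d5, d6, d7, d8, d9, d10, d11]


Parity bits: p1=1, p2=0, p3=0, p4=0

100001100110011


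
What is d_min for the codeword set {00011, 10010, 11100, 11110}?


Comparing all pairs, minimum distance: 1
Can detect 0 errors, correct 0 errors

1


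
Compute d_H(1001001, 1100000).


XOR: 0101001
Count of 1s: 3

3


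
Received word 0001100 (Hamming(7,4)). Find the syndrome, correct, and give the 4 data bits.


Syndrome = 1: error at position 1

Data: 0100 (corrected bit 1)


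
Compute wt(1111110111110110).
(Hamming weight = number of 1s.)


Counting 1s in 1111110111110110

13


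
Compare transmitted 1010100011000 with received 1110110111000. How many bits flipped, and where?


XOR: 0100010100000

3 error(s) at position(s): 1, 5, 7


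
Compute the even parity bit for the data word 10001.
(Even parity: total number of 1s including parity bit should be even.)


Number of 1s in data: 2
Parity bit: 0

0


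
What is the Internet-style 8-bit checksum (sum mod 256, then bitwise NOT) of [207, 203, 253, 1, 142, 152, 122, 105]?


Sum = 1185 mod 256 = 161
Complement = 94

94


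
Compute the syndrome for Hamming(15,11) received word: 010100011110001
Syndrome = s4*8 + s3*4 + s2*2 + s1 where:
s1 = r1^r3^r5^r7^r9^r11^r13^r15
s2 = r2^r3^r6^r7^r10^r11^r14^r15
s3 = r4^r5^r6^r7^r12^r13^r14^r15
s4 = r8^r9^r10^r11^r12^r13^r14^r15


s1=1, s2=0, s3=0, s4=1

Syndrome = 9 (error at position 9)


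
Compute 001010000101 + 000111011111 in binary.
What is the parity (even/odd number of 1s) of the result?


001010000101 = 645
000111011111 = 479
Sum = 1124 = 10001100100
1s count = 4

even parity (4 ones in 10001100100)


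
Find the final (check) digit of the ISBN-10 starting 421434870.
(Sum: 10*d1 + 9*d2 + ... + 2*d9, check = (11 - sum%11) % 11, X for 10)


Weighted sum: 185
185 mod 11 = 9

Check digit: 2


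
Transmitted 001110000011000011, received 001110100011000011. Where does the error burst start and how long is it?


XOR: 000000100000000000

Burst at position 6, length 1


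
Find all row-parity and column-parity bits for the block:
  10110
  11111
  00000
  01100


Row parities: 1100
Column parities: 00101

Row P: 1100, Col P: 00101, Corner: 0


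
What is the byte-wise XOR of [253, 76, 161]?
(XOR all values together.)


XOR chain: 253 ^ 76 ^ 161 = 16

16


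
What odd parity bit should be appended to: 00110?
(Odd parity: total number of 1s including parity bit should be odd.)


Number of 1s in data: 2
Parity bit: 1

1


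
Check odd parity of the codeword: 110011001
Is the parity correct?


Number of 1s: 5

Yes, parity is correct (5 ones)


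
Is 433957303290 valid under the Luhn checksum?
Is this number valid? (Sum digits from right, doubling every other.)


Luhn sum = 57
57 mod 10 = 7

Invalid (Luhn sum mod 10 = 7)


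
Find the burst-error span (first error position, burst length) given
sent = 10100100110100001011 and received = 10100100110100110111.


XOR: 00000000000000111100

Burst at position 14, length 4


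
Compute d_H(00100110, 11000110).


XOR: 11100000
Count of 1s: 3

3


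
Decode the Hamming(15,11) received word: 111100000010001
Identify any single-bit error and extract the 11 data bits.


Syndrome = 0: no error detected

Data: 10000010001 (no errors)


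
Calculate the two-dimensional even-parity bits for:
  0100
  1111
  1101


Row parities: 101
Column parities: 0110

Row P: 101, Col P: 0110, Corner: 0


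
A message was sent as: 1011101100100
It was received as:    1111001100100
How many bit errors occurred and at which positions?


XOR: 0100100000000

2 error(s) at position(s): 1, 4


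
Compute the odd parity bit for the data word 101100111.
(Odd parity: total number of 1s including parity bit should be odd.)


Number of 1s in data: 6
Parity bit: 1

1


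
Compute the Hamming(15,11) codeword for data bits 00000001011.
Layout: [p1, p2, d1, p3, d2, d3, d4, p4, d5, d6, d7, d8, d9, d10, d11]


Parity bits: p1=1, p2=0, p3=1, p4=1

100100010001011


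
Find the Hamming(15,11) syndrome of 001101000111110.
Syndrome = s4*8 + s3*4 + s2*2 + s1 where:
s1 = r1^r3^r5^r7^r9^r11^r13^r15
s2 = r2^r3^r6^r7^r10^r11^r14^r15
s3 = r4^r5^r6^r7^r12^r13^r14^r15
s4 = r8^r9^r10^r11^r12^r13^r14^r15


s1=1, s2=1, s3=1, s4=1

Syndrome = 15 (error at position 15)


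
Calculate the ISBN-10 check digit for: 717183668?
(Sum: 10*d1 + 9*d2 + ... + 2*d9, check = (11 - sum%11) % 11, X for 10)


Weighted sum: 263
263 mod 11 = 10

Check digit: 1


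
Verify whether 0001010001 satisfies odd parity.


Number of 1s: 3

Yes, parity is correct (3 ones)


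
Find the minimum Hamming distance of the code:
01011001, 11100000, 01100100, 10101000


Comparing all pairs, minimum distance: 2
Can detect 1 errors, correct 0 errors

2


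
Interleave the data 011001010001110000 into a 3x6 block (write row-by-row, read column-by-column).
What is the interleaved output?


Matrix:
  011001
  010001
  110000
Read columns: 001111100000000110

001111100000000110


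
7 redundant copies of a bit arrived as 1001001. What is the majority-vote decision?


Ones: 3 out of 7
Threshold: 4

0 (3/7 voted 1)


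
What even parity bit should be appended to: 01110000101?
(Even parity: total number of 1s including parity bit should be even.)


Number of 1s in data: 5
Parity bit: 1

1


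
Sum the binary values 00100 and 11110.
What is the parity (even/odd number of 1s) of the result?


00100 = 4
11110 = 30
Sum = 34 = 100010
1s count = 2

even parity (2 ones in 100010)


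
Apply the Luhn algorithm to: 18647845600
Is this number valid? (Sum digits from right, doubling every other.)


Luhn sum = 47
47 mod 10 = 7

Invalid (Luhn sum mod 10 = 7)


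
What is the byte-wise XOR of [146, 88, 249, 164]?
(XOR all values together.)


XOR chain: 146 ^ 88 ^ 249 ^ 164 = 151

151


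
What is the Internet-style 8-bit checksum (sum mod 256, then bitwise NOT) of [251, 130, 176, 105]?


Sum = 662 mod 256 = 150
Complement = 105

105


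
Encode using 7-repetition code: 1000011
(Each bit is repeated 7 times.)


Each bit -> 7 copies

1111111000000000000000000000000000011111111111111


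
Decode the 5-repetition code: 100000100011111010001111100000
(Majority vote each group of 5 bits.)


Groups: 10000, 01000, 11111, 01000, 11111, 00000
Majority votes: 001010

001010


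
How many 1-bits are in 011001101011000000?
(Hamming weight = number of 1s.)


Counting 1s in 011001101011000000

7


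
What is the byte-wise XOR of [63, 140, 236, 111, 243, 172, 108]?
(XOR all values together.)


XOR chain: 63 ^ 140 ^ 236 ^ 111 ^ 243 ^ 172 ^ 108 = 3

3


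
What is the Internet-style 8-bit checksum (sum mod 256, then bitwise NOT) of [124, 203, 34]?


Sum = 361 mod 256 = 105
Complement = 150

150


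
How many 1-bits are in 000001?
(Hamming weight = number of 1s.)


Counting 1s in 000001

1


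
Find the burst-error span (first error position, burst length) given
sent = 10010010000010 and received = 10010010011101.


XOR: 00000000011111

Burst at position 9, length 5


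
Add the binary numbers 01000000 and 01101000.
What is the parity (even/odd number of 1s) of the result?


01000000 = 64
01101000 = 104
Sum = 168 = 10101000
1s count = 3

odd parity (3 ones in 10101000)


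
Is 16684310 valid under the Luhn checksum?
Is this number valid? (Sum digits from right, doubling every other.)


Luhn sum = 32
32 mod 10 = 2

Invalid (Luhn sum mod 10 = 2)


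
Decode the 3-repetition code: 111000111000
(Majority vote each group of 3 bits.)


Groups: 111, 000, 111, 000
Majority votes: 1010

1010


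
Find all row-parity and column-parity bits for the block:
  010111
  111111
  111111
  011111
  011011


Row parities: 00010
Column parities: 010011

Row P: 00010, Col P: 010011, Corner: 1


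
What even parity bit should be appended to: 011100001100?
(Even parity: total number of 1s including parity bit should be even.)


Number of 1s in data: 5
Parity bit: 1

1


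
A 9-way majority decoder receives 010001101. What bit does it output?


Ones: 4 out of 9
Threshold: 5

0 (4/9 voted 1)


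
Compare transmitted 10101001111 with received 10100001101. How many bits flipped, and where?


XOR: 00001000010

2 error(s) at position(s): 4, 9


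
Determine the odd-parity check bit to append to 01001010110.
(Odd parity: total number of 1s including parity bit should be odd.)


Number of 1s in data: 5
Parity bit: 0

0


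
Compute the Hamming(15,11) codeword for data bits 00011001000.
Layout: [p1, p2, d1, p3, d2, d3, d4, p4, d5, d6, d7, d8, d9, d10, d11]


Parity bits: p1=0, p2=1, p3=0, p4=0

010000101001000


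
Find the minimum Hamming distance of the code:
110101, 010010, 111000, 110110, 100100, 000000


Comparing all pairs, minimum distance: 2
Can detect 1 errors, correct 0 errors

2


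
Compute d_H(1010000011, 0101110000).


XOR: 1111110011
Count of 1s: 8

8


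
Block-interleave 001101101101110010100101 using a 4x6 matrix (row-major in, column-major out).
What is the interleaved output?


Matrix:
  001101
  101101
  110010
  100101
Read columns: 011100101100110100101101

011100101100110100101101
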